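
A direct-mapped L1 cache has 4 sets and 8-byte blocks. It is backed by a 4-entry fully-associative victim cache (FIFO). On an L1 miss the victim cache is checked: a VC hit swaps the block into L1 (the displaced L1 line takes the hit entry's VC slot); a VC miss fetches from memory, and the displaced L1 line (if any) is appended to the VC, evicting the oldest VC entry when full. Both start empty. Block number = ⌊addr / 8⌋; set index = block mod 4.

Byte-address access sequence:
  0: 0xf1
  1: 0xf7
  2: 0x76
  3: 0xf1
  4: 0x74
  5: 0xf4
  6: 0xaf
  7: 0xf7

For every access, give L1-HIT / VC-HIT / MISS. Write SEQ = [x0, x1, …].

  [0] addr=0xf1 blk=30 s=2: MISS | VC []
  [1] addr=0xf7 blk=30 s=2: L1-HIT | VC []
  [2] addr=0x76 blk=14 s=2: MISS | VC [30]
  [3] addr=0xf1 blk=30 s=2: VC-HIT | VC [14]
  [4] addr=0x74 blk=14 s=2: VC-HIT | VC [30]
  [5] addr=0xf4 blk=30 s=2: VC-HIT | VC [14]
  [6] addr=0xaf blk=21 s=1: MISS | VC [14]
  [7] addr=0xf7 blk=30 s=2: L1-HIT | VC [14]

SEQ = [MISS, L1-HIT, MISS, VC-HIT, VC-HIT, VC-HIT, MISS, L1-HIT]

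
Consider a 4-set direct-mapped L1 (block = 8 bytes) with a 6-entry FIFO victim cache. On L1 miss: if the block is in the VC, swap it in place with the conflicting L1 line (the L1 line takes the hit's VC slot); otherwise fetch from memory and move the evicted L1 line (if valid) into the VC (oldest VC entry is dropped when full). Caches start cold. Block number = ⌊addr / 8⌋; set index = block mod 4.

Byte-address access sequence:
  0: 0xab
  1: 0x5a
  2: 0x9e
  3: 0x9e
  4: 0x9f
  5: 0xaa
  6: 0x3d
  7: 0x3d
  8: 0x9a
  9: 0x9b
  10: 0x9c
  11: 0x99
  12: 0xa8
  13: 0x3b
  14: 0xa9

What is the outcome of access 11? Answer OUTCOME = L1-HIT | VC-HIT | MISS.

0: 0xab (blk 21, set 1) → MISS  vc=[]
1: 0x5a (blk 11, set 3) → MISS  vc=[]
2: 0x9e (blk 19, set 3) → MISS  vc=[11]
3: 0x9e (blk 19, set 3) → L1-HIT  vc=[11]
4: 0x9f (blk 19, set 3) → L1-HIT  vc=[11]
5: 0xaa (blk 21, set 1) → L1-HIT  vc=[11]
6: 0x3d (blk 7, set 3) → MISS  vc=[11, 19]
7: 0x3d (blk 7, set 3) → L1-HIT  vc=[11, 19]
8: 0x9a (blk 19, set 3) → VC-HIT  vc=[11, 7]
9: 0x9b (blk 19, set 3) → L1-HIT  vc=[11, 7]
10: 0x9c (blk 19, set 3) → L1-HIT  vc=[11, 7]
11: 0x99 (blk 19, set 3) → L1-HIT  vc=[11, 7]
12: 0xa8 (blk 21, set 1) → L1-HIT  vc=[11, 7]
13: 0x3b (blk 7, set 3) → VC-HIT  vc=[11, 19]
14: 0xa9 (blk 21, set 1) → L1-HIT  vc=[11, 19]

OUTCOME = L1-HIT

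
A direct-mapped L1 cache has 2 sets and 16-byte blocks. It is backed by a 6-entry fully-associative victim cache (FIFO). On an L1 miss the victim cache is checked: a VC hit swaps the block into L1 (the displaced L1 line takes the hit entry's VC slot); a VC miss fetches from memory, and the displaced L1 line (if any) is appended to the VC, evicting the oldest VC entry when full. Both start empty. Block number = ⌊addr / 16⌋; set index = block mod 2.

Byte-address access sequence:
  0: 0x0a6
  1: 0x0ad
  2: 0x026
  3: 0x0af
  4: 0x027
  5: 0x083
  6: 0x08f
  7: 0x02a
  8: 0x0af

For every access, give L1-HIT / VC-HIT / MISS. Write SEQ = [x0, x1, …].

SEQ = [MISS, L1-HIT, MISS, VC-HIT, VC-HIT, MISS, L1-HIT, VC-HIT, VC-HIT]

  [0] addr=0xa6 blk=10 s=0: MISS | VC []
  [1] addr=0xad blk=10 s=0: L1-HIT | VC []
  [2] addr=0x26 blk=2 s=0: MISS | VC [10]
  [3] addr=0xaf blk=10 s=0: VC-HIT | VC [2]
  [4] addr=0x27 blk=2 s=0: VC-HIT | VC [10]
  [5] addr=0x83 blk=8 s=0: MISS | VC [10, 2]
  [6] addr=0x8f blk=8 s=0: L1-HIT | VC [10, 2]
  [7] addr=0x2a blk=2 s=0: VC-HIT | VC [10, 8]
  [8] addr=0xaf blk=10 s=0: VC-HIT | VC [2, 8]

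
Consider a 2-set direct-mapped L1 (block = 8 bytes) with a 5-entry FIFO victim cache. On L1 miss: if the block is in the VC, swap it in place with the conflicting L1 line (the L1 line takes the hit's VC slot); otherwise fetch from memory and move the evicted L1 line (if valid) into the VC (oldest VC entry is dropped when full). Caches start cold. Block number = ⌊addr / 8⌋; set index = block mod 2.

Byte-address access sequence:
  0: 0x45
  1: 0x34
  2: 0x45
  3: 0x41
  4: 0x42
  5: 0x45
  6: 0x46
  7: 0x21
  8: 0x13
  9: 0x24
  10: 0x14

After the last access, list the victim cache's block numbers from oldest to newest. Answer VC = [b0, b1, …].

#0 0x45→b8/s0 MISS; vc=[]
#1 0x34→b6/s0 MISS; vc=[8]
#2 0x45→b8/s0 VC-HIT; vc=[6]
#3 0x41→b8/s0 L1-HIT; vc=[6]
#4 0x42→b8/s0 L1-HIT; vc=[6]
#5 0x45→b8/s0 L1-HIT; vc=[6]
#6 0x46→b8/s0 L1-HIT; vc=[6]
#7 0x21→b4/s0 MISS; vc=[6,8]
#8 0x13→b2/s0 MISS; vc=[6,8,4]
#9 0x24→b4/s0 VC-HIT; vc=[6,8,2]
#10 0x14→b2/s0 VC-HIT; vc=[6,8,4]

VC = [6, 8, 4]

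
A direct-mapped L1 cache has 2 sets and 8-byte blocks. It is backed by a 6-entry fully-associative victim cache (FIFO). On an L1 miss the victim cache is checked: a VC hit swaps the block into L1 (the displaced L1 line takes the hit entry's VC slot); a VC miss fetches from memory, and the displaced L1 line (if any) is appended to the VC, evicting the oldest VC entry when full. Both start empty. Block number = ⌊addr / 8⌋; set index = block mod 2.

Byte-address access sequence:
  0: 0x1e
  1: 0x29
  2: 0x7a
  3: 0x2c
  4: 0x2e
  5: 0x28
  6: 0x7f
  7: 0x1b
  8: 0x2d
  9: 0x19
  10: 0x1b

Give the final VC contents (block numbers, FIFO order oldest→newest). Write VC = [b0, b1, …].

VC = [15, 5]

  [0] addr=0x1e blk=3 s=1: MISS | VC []
  [1] addr=0x29 blk=5 s=1: MISS | VC [3]
  [2] addr=0x7a blk=15 s=1: MISS | VC [3, 5]
  [3] addr=0x2c blk=5 s=1: VC-HIT | VC [3, 15]
  [4] addr=0x2e blk=5 s=1: L1-HIT | VC [3, 15]
  [5] addr=0x28 blk=5 s=1: L1-HIT | VC [3, 15]
  [6] addr=0x7f blk=15 s=1: VC-HIT | VC [3, 5]
  [7] addr=0x1b blk=3 s=1: VC-HIT | VC [15, 5]
  [8] addr=0x2d blk=5 s=1: VC-HIT | VC [15, 3]
  [9] addr=0x19 blk=3 s=1: VC-HIT | VC [15, 5]
  [10] addr=0x1b blk=3 s=1: L1-HIT | VC [15, 5]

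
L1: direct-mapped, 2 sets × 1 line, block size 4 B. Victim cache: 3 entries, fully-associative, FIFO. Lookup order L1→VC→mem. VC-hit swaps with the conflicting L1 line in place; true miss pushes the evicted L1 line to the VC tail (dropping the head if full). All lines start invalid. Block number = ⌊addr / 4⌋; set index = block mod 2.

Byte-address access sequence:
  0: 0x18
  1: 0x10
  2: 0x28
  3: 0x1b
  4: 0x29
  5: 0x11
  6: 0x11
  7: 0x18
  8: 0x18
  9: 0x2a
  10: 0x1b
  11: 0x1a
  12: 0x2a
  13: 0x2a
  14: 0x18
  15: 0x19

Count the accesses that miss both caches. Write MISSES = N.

MISSES = 3

0: 0x18 (blk 6, set 0) → MISS  vc=[]
1: 0x10 (blk 4, set 0) → MISS  vc=[6]
2: 0x28 (blk 10, set 0) → MISS  vc=[6, 4]
3: 0x1b (blk 6, set 0) → VC-HIT  vc=[10, 4]
4: 0x29 (blk 10, set 0) → VC-HIT  vc=[6, 4]
5: 0x11 (blk 4, set 0) → VC-HIT  vc=[6, 10]
6: 0x11 (blk 4, set 0) → L1-HIT  vc=[6, 10]
7: 0x18 (blk 6, set 0) → VC-HIT  vc=[4, 10]
8: 0x18 (blk 6, set 0) → L1-HIT  vc=[4, 10]
9: 0x2a (blk 10, set 0) → VC-HIT  vc=[4, 6]
10: 0x1b (blk 6, set 0) → VC-HIT  vc=[4, 10]
11: 0x1a (blk 6, set 0) → L1-HIT  vc=[4, 10]
12: 0x2a (blk 10, set 0) → VC-HIT  vc=[4, 6]
13: 0x2a (blk 10, set 0) → L1-HIT  vc=[4, 6]
14: 0x18 (blk 6, set 0) → VC-HIT  vc=[4, 10]
15: 0x19 (blk 6, set 0) → L1-HIT  vc=[4, 10]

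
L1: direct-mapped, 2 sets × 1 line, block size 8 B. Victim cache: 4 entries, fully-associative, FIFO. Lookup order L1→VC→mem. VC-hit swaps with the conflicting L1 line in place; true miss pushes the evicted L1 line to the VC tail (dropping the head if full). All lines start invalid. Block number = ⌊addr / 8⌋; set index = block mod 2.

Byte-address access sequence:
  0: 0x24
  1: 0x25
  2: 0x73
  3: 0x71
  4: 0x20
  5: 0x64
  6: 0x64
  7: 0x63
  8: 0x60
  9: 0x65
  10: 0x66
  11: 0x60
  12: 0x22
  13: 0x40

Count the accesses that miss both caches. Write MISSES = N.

  [0] addr=0x24 blk=4 s=0: MISS | VC []
  [1] addr=0x25 blk=4 s=0: L1-HIT | VC []
  [2] addr=0x73 blk=14 s=0: MISS | VC [4]
  [3] addr=0x71 blk=14 s=0: L1-HIT | VC [4]
  [4] addr=0x20 blk=4 s=0: VC-HIT | VC [14]
  [5] addr=0x64 blk=12 s=0: MISS | VC [14, 4]
  [6] addr=0x64 blk=12 s=0: L1-HIT | VC [14, 4]
  [7] addr=0x63 blk=12 s=0: L1-HIT | VC [14, 4]
  [8] addr=0x60 blk=12 s=0: L1-HIT | VC [14, 4]
  [9] addr=0x65 blk=12 s=0: L1-HIT | VC [14, 4]
  [10] addr=0x66 blk=12 s=0: L1-HIT | VC [14, 4]
  [11] addr=0x60 blk=12 s=0: L1-HIT | VC [14, 4]
  [12] addr=0x22 blk=4 s=0: VC-HIT | VC [14, 12]
  [13] addr=0x40 blk=8 s=0: MISS | VC [14, 12, 4]

MISSES = 4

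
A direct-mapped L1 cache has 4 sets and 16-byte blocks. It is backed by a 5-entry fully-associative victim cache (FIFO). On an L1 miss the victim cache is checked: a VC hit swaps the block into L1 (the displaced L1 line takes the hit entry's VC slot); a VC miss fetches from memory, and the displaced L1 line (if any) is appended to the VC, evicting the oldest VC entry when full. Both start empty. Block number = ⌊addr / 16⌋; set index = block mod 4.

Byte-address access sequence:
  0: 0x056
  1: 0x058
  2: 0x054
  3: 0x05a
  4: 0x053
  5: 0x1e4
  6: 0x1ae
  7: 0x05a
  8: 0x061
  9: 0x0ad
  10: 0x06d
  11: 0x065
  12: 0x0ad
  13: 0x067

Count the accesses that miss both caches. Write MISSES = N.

MISSES = 5

0: 0x56 (blk 5, set 1) → MISS  vc=[]
1: 0x58 (blk 5, set 1) → L1-HIT  vc=[]
2: 0x54 (blk 5, set 1) → L1-HIT  vc=[]
3: 0x5a (blk 5, set 1) → L1-HIT  vc=[]
4: 0x53 (blk 5, set 1) → L1-HIT  vc=[]
5: 0x1e4 (blk 30, set 2) → MISS  vc=[]
6: 0x1ae (blk 26, set 2) → MISS  vc=[30]
7: 0x5a (blk 5, set 1) → L1-HIT  vc=[30]
8: 0x61 (blk 6, set 2) → MISS  vc=[30, 26]
9: 0xad (blk 10, set 2) → MISS  vc=[30, 26, 6]
10: 0x6d (blk 6, set 2) → VC-HIT  vc=[30, 26, 10]
11: 0x65 (blk 6, set 2) → L1-HIT  vc=[30, 26, 10]
12: 0xad (blk 10, set 2) → VC-HIT  vc=[30, 26, 6]
13: 0x67 (blk 6, set 2) → VC-HIT  vc=[30, 26, 10]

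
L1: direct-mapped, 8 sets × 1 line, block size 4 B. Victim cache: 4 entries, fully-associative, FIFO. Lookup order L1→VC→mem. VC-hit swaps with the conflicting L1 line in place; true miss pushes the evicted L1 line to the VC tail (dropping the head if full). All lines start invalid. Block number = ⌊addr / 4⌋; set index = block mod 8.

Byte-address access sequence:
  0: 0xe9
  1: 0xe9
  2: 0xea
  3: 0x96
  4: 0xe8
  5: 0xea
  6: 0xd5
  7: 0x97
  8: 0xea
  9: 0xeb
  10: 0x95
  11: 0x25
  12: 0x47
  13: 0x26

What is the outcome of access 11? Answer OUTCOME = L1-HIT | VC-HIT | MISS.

OUTCOME = MISS

#0 0xe9→b58/s2 MISS; vc=[]
#1 0xe9→b58/s2 L1-HIT; vc=[]
#2 0xea→b58/s2 L1-HIT; vc=[]
#3 0x96→b37/s5 MISS; vc=[]
#4 0xe8→b58/s2 L1-HIT; vc=[]
#5 0xea→b58/s2 L1-HIT; vc=[]
#6 0xd5→b53/s5 MISS; vc=[37]
#7 0x97→b37/s5 VC-HIT; vc=[53]
#8 0xea→b58/s2 L1-HIT; vc=[53]
#9 0xeb→b58/s2 L1-HIT; vc=[53]
#10 0x95→b37/s5 L1-HIT; vc=[53]
#11 0x25→b9/s1 MISS; vc=[53]
#12 0x47→b17/s1 MISS; vc=[53,9]
#13 0x26→b9/s1 VC-HIT; vc=[53,17]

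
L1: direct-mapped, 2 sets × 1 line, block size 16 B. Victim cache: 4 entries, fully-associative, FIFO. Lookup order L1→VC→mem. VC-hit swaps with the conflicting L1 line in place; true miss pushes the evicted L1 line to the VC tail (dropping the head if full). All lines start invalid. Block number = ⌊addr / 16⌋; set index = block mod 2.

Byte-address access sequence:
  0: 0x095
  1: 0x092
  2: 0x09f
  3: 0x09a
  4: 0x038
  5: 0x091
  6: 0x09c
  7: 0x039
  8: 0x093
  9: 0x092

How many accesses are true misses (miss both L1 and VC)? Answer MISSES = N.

#0 0x95→b9/s1 MISS; vc=[]
#1 0x92→b9/s1 L1-HIT; vc=[]
#2 0x9f→b9/s1 L1-HIT; vc=[]
#3 0x9a→b9/s1 L1-HIT; vc=[]
#4 0x38→b3/s1 MISS; vc=[9]
#5 0x91→b9/s1 VC-HIT; vc=[3]
#6 0x9c→b9/s1 L1-HIT; vc=[3]
#7 0x39→b3/s1 VC-HIT; vc=[9]
#8 0x93→b9/s1 VC-HIT; vc=[3]
#9 0x92→b9/s1 L1-HIT; vc=[3]

MISSES = 2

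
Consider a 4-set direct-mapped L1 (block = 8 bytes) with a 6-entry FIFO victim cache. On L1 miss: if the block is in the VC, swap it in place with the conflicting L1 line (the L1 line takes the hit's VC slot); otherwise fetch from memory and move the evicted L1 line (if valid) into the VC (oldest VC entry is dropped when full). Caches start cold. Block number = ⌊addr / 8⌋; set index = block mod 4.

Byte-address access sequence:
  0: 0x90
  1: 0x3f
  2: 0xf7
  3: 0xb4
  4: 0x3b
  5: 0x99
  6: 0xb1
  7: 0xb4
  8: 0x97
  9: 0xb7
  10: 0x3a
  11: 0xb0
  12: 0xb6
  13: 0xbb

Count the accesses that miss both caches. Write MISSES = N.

MISSES = 6

#0 0x90→b18/s2 MISS; vc=[]
#1 0x3f→b7/s3 MISS; vc=[]
#2 0xf7→b30/s2 MISS; vc=[18]
#3 0xb4→b22/s2 MISS; vc=[18,30]
#4 0x3b→b7/s3 L1-HIT; vc=[18,30]
#5 0x99→b19/s3 MISS; vc=[18,30,7]
#6 0xb1→b22/s2 L1-HIT; vc=[18,30,7]
#7 0xb4→b22/s2 L1-HIT; vc=[18,30,7]
#8 0x97→b18/s2 VC-HIT; vc=[22,30,7]
#9 0xb7→b22/s2 VC-HIT; vc=[18,30,7]
#10 0x3a→b7/s3 VC-HIT; vc=[18,30,19]
#11 0xb0→b22/s2 L1-HIT; vc=[18,30,19]
#12 0xb6→b22/s2 L1-HIT; vc=[18,30,19]
#13 0xbb→b23/s3 MISS; vc=[18,30,19,7]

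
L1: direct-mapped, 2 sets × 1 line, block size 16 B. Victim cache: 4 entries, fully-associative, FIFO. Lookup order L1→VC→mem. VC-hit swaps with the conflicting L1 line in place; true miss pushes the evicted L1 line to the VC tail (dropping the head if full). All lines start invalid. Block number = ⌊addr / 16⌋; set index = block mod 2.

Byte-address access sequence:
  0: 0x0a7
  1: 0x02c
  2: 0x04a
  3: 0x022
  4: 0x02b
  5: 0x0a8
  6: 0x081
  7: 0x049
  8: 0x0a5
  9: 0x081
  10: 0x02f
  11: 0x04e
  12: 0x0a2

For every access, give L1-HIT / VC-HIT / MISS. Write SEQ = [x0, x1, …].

SEQ = [MISS, MISS, MISS, VC-HIT, L1-HIT, VC-HIT, MISS, VC-HIT, VC-HIT, VC-HIT, VC-HIT, VC-HIT, VC-HIT]

#0 0xa7→b10/s0 MISS; vc=[]
#1 0x2c→b2/s0 MISS; vc=[10]
#2 0x4a→b4/s0 MISS; vc=[10,2]
#3 0x22→b2/s0 VC-HIT; vc=[10,4]
#4 0x2b→b2/s0 L1-HIT; vc=[10,4]
#5 0xa8→b10/s0 VC-HIT; vc=[2,4]
#6 0x81→b8/s0 MISS; vc=[2,4,10]
#7 0x49→b4/s0 VC-HIT; vc=[2,8,10]
#8 0xa5→b10/s0 VC-HIT; vc=[2,8,4]
#9 0x81→b8/s0 VC-HIT; vc=[2,10,4]
#10 0x2f→b2/s0 VC-HIT; vc=[8,10,4]
#11 0x4e→b4/s0 VC-HIT; vc=[8,10,2]
#12 0xa2→b10/s0 VC-HIT; vc=[8,4,2]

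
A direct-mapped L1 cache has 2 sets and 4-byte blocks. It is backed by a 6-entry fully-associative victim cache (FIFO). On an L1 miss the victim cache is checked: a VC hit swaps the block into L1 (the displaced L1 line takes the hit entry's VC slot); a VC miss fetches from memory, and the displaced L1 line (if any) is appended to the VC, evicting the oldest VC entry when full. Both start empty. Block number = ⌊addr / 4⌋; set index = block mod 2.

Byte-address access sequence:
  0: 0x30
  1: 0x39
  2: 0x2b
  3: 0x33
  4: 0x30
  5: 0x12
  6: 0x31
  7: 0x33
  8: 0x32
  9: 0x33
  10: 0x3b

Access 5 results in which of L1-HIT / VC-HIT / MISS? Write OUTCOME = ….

OUTCOME = MISS

#0 0x30→b12/s0 MISS; vc=[]
#1 0x39→b14/s0 MISS; vc=[12]
#2 0x2b→b10/s0 MISS; vc=[12,14]
#3 0x33→b12/s0 VC-HIT; vc=[10,14]
#4 0x30→b12/s0 L1-HIT; vc=[10,14]
#5 0x12→b4/s0 MISS; vc=[10,14,12]
#6 0x31→b12/s0 VC-HIT; vc=[10,14,4]
#7 0x33→b12/s0 L1-HIT; vc=[10,14,4]
#8 0x32→b12/s0 L1-HIT; vc=[10,14,4]
#9 0x33→b12/s0 L1-HIT; vc=[10,14,4]
#10 0x3b→b14/s0 VC-HIT; vc=[10,12,4]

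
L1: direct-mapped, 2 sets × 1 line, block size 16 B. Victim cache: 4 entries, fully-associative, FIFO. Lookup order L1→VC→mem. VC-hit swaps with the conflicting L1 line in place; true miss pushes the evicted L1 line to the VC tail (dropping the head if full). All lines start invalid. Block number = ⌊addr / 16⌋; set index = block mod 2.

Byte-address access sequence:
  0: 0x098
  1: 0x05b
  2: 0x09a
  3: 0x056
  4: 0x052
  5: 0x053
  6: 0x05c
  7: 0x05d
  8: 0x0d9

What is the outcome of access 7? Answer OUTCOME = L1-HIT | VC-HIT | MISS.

  [0] addr=0x98 blk=9 s=1: MISS | VC []
  [1] addr=0x5b blk=5 s=1: MISS | VC [9]
  [2] addr=0x9a blk=9 s=1: VC-HIT | VC [5]
  [3] addr=0x56 blk=5 s=1: VC-HIT | VC [9]
  [4] addr=0x52 blk=5 s=1: L1-HIT | VC [9]
  [5] addr=0x53 blk=5 s=1: L1-HIT | VC [9]
  [6] addr=0x5c blk=5 s=1: L1-HIT | VC [9]
  [7] addr=0x5d blk=5 s=1: L1-HIT | VC [9]
  [8] addr=0xd9 blk=13 s=1: MISS | VC [9, 5]

OUTCOME = L1-HIT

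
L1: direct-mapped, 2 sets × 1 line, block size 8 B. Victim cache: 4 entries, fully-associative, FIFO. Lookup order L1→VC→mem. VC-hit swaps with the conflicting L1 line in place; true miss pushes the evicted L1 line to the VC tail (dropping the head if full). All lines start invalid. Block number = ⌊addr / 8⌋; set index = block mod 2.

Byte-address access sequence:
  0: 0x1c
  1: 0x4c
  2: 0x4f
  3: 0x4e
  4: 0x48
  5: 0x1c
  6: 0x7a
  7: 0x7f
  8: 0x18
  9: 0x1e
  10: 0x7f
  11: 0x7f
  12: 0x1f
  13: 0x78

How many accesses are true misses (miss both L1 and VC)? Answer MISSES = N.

MISSES = 3

#0 0x1c→b3/s1 MISS; vc=[]
#1 0x4c→b9/s1 MISS; vc=[3]
#2 0x4f→b9/s1 L1-HIT; vc=[3]
#3 0x4e→b9/s1 L1-HIT; vc=[3]
#4 0x48→b9/s1 L1-HIT; vc=[3]
#5 0x1c→b3/s1 VC-HIT; vc=[9]
#6 0x7a→b15/s1 MISS; vc=[9,3]
#7 0x7f→b15/s1 L1-HIT; vc=[9,3]
#8 0x18→b3/s1 VC-HIT; vc=[9,15]
#9 0x1e→b3/s1 L1-HIT; vc=[9,15]
#10 0x7f→b15/s1 VC-HIT; vc=[9,3]
#11 0x7f→b15/s1 L1-HIT; vc=[9,3]
#12 0x1f→b3/s1 VC-HIT; vc=[9,15]
#13 0x78→b15/s1 VC-HIT; vc=[9,3]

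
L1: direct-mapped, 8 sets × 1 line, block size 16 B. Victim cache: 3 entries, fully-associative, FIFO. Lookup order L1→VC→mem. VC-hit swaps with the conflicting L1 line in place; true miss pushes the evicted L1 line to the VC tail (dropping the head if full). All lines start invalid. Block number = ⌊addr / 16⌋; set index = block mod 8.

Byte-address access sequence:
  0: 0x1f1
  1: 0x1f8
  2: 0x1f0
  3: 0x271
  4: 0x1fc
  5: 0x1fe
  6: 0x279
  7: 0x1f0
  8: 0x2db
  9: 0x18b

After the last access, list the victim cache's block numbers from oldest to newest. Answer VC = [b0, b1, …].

VC = [39]

0: 0x1f1 (blk 31, set 7) → MISS  vc=[]
1: 0x1f8 (blk 31, set 7) → L1-HIT  vc=[]
2: 0x1f0 (blk 31, set 7) → L1-HIT  vc=[]
3: 0x271 (blk 39, set 7) → MISS  vc=[31]
4: 0x1fc (blk 31, set 7) → VC-HIT  vc=[39]
5: 0x1fe (blk 31, set 7) → L1-HIT  vc=[39]
6: 0x279 (blk 39, set 7) → VC-HIT  vc=[31]
7: 0x1f0 (blk 31, set 7) → VC-HIT  vc=[39]
8: 0x2db (blk 45, set 5) → MISS  vc=[39]
9: 0x18b (blk 24, set 0) → MISS  vc=[39]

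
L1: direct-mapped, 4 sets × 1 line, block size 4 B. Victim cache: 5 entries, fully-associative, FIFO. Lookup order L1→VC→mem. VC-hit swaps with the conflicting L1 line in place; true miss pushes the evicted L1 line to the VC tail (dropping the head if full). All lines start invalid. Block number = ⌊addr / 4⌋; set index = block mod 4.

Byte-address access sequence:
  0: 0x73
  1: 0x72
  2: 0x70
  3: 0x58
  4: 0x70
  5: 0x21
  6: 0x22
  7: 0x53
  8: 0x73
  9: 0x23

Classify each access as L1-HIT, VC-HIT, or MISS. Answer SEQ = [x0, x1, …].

0: 0x73 (blk 28, set 0) → MISS  vc=[]
1: 0x72 (blk 28, set 0) → L1-HIT  vc=[]
2: 0x70 (blk 28, set 0) → L1-HIT  vc=[]
3: 0x58 (blk 22, set 2) → MISS  vc=[]
4: 0x70 (blk 28, set 0) → L1-HIT  vc=[]
5: 0x21 (blk 8, set 0) → MISS  vc=[28]
6: 0x22 (blk 8, set 0) → L1-HIT  vc=[28]
7: 0x53 (blk 20, set 0) → MISS  vc=[28, 8]
8: 0x73 (blk 28, set 0) → VC-HIT  vc=[20, 8]
9: 0x23 (blk 8, set 0) → VC-HIT  vc=[20, 28]

SEQ = [MISS, L1-HIT, L1-HIT, MISS, L1-HIT, MISS, L1-HIT, MISS, VC-HIT, VC-HIT]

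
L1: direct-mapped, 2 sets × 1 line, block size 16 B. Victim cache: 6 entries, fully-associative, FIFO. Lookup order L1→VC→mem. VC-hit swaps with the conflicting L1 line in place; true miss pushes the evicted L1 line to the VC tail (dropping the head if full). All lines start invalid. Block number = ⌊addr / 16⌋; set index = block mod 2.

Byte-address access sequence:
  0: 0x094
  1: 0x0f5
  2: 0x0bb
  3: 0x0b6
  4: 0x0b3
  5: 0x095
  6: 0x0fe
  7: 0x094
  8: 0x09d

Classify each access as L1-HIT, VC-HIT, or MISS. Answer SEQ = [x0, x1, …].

SEQ = [MISS, MISS, MISS, L1-HIT, L1-HIT, VC-HIT, VC-HIT, VC-HIT, L1-HIT]

#0 0x94→b9/s1 MISS; vc=[]
#1 0xf5→b15/s1 MISS; vc=[9]
#2 0xbb→b11/s1 MISS; vc=[9,15]
#3 0xb6→b11/s1 L1-HIT; vc=[9,15]
#4 0xb3→b11/s1 L1-HIT; vc=[9,15]
#5 0x95→b9/s1 VC-HIT; vc=[11,15]
#6 0xfe→b15/s1 VC-HIT; vc=[11,9]
#7 0x94→b9/s1 VC-HIT; vc=[11,15]
#8 0x9d→b9/s1 L1-HIT; vc=[11,15]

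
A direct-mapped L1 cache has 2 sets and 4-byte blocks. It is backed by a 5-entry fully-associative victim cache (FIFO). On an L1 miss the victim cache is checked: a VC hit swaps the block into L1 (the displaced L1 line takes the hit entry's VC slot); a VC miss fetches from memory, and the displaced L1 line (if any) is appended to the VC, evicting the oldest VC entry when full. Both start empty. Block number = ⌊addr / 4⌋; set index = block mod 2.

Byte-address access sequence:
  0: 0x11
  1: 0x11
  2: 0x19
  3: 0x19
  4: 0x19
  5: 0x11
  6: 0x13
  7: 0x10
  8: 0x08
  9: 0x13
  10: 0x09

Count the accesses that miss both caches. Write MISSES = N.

  [0] addr=0x11 blk=4 s=0: MISS | VC []
  [1] addr=0x11 blk=4 s=0: L1-HIT | VC []
  [2] addr=0x19 blk=6 s=0: MISS | VC [4]
  [3] addr=0x19 blk=6 s=0: L1-HIT | VC [4]
  [4] addr=0x19 blk=6 s=0: L1-HIT | VC [4]
  [5] addr=0x11 blk=4 s=0: VC-HIT | VC [6]
  [6] addr=0x13 blk=4 s=0: L1-HIT | VC [6]
  [7] addr=0x10 blk=4 s=0: L1-HIT | VC [6]
  [8] addr=0x8 blk=2 s=0: MISS | VC [6, 4]
  [9] addr=0x13 blk=4 s=0: VC-HIT | VC [6, 2]
  [10] addr=0x9 blk=2 s=0: VC-HIT | VC [6, 4]

MISSES = 3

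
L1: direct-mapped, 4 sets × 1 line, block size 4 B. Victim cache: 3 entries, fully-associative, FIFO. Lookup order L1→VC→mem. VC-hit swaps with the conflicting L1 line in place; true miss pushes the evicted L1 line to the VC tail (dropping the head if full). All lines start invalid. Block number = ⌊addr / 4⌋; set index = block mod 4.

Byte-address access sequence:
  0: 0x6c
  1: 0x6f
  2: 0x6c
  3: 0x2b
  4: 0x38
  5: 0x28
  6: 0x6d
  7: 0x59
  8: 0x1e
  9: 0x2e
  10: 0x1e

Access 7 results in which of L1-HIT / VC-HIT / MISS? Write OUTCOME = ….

#0 0x6c→b27/s3 MISS; vc=[]
#1 0x6f→b27/s3 L1-HIT; vc=[]
#2 0x6c→b27/s3 L1-HIT; vc=[]
#3 0x2b→b10/s2 MISS; vc=[]
#4 0x38→b14/s2 MISS; vc=[10]
#5 0x28→b10/s2 VC-HIT; vc=[14]
#6 0x6d→b27/s3 L1-HIT; vc=[14]
#7 0x59→b22/s2 MISS; vc=[14,10]
#8 0x1e→b7/s3 MISS; vc=[14,10,27]
#9 0x2e→b11/s3 MISS; vc=[10,27,7]
#10 0x1e→b7/s3 VC-HIT; vc=[10,27,11]

OUTCOME = MISS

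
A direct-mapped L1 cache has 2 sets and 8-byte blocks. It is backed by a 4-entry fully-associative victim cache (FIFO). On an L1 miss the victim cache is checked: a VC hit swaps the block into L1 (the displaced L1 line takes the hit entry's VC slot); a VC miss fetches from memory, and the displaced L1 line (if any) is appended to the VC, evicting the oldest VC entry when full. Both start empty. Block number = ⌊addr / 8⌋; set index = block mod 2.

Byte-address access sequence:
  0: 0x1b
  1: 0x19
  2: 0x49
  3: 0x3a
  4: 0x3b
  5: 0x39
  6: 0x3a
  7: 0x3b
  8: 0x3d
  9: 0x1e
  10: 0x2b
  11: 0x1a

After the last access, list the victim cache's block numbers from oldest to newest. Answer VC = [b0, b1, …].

VC = [7, 9, 5]

#0 0x1b→b3/s1 MISS; vc=[]
#1 0x19→b3/s1 L1-HIT; vc=[]
#2 0x49→b9/s1 MISS; vc=[3]
#3 0x3a→b7/s1 MISS; vc=[3,9]
#4 0x3b→b7/s1 L1-HIT; vc=[3,9]
#5 0x39→b7/s1 L1-HIT; vc=[3,9]
#6 0x3a→b7/s1 L1-HIT; vc=[3,9]
#7 0x3b→b7/s1 L1-HIT; vc=[3,9]
#8 0x3d→b7/s1 L1-HIT; vc=[3,9]
#9 0x1e→b3/s1 VC-HIT; vc=[7,9]
#10 0x2b→b5/s1 MISS; vc=[7,9,3]
#11 0x1a→b3/s1 VC-HIT; vc=[7,9,5]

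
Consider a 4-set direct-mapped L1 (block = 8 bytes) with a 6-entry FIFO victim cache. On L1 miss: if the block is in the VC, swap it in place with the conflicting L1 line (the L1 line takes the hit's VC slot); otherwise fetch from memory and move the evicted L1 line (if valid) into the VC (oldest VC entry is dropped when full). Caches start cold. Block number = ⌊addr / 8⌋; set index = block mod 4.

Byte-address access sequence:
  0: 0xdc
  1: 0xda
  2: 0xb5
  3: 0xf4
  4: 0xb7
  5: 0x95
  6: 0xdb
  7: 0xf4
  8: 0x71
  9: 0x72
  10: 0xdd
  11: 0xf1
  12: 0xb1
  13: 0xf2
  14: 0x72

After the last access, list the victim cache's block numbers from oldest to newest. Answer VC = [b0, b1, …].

0: 0xdc (blk 27, set 3) → MISS  vc=[]
1: 0xda (blk 27, set 3) → L1-HIT  vc=[]
2: 0xb5 (blk 22, set 2) → MISS  vc=[]
3: 0xf4 (blk 30, set 2) → MISS  vc=[22]
4: 0xb7 (blk 22, set 2) → VC-HIT  vc=[30]
5: 0x95 (blk 18, set 2) → MISS  vc=[30, 22]
6: 0xdb (blk 27, set 3) → L1-HIT  vc=[30, 22]
7: 0xf4 (blk 30, set 2) → VC-HIT  vc=[18, 22]
8: 0x71 (blk 14, set 2) → MISS  vc=[18, 22, 30]
9: 0x72 (blk 14, set 2) → L1-HIT  vc=[18, 22, 30]
10: 0xdd (blk 27, set 3) → L1-HIT  vc=[18, 22, 30]
11: 0xf1 (blk 30, set 2) → VC-HIT  vc=[18, 22, 14]
12: 0xb1 (blk 22, set 2) → VC-HIT  vc=[18, 30, 14]
13: 0xf2 (blk 30, set 2) → VC-HIT  vc=[18, 22, 14]
14: 0x72 (blk 14, set 2) → VC-HIT  vc=[18, 22, 30]

VC = [18, 22, 30]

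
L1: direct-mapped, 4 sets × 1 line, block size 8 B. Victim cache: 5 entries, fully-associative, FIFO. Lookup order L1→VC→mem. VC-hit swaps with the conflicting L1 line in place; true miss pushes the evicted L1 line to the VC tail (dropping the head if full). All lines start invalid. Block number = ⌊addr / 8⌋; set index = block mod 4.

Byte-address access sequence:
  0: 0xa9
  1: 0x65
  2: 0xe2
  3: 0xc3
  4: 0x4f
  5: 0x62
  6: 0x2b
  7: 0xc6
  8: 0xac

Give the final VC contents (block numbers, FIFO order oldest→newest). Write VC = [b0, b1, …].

VC = [12, 28, 5, 9]

#0 0xa9→b21/s1 MISS; vc=[]
#1 0x65→b12/s0 MISS; vc=[]
#2 0xe2→b28/s0 MISS; vc=[12]
#3 0xc3→b24/s0 MISS; vc=[12,28]
#4 0x4f→b9/s1 MISS; vc=[12,28,21]
#5 0x62→b12/s0 VC-HIT; vc=[24,28,21]
#6 0x2b→b5/s1 MISS; vc=[24,28,21,9]
#7 0xc6→b24/s0 VC-HIT; vc=[12,28,21,9]
#8 0xac→b21/s1 VC-HIT; vc=[12,28,5,9]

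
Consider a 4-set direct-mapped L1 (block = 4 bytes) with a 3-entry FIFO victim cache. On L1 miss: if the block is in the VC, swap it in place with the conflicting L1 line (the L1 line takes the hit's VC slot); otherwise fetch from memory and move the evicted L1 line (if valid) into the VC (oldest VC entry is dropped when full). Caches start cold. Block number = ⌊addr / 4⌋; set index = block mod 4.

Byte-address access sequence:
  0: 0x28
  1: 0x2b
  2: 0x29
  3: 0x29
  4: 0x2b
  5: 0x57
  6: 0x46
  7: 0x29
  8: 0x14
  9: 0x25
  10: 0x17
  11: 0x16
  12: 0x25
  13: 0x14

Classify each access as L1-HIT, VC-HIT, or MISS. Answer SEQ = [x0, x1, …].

SEQ = [MISS, L1-HIT, L1-HIT, L1-HIT, L1-HIT, MISS, MISS, L1-HIT, MISS, MISS, VC-HIT, L1-HIT, VC-HIT, VC-HIT]

#0 0x28→b10/s2 MISS; vc=[]
#1 0x2b→b10/s2 L1-HIT; vc=[]
#2 0x29→b10/s2 L1-HIT; vc=[]
#3 0x29→b10/s2 L1-HIT; vc=[]
#4 0x2b→b10/s2 L1-HIT; vc=[]
#5 0x57→b21/s1 MISS; vc=[]
#6 0x46→b17/s1 MISS; vc=[21]
#7 0x29→b10/s2 L1-HIT; vc=[21]
#8 0x14→b5/s1 MISS; vc=[21,17]
#9 0x25→b9/s1 MISS; vc=[21,17,5]
#10 0x17→b5/s1 VC-HIT; vc=[21,17,9]
#11 0x16→b5/s1 L1-HIT; vc=[21,17,9]
#12 0x25→b9/s1 VC-HIT; vc=[21,17,5]
#13 0x14→b5/s1 VC-HIT; vc=[21,17,9]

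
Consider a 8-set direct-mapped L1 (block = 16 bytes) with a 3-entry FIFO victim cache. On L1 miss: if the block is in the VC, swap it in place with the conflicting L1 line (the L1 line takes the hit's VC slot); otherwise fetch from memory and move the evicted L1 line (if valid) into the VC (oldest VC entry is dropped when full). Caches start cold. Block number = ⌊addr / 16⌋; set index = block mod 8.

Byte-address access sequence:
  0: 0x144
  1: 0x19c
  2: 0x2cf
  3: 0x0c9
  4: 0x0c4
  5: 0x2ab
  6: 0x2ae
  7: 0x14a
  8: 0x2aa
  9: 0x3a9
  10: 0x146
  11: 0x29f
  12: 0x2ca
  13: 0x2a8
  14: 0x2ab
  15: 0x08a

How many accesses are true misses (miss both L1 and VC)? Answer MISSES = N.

#0 0x144→b20/s4 MISS; vc=[]
#1 0x19c→b25/s1 MISS; vc=[]
#2 0x2cf→b44/s4 MISS; vc=[20]
#3 0xc9→b12/s4 MISS; vc=[20,44]
#4 0xc4→b12/s4 L1-HIT; vc=[20,44]
#5 0x2ab→b42/s2 MISS; vc=[20,44]
#6 0x2ae→b42/s2 L1-HIT; vc=[20,44]
#7 0x14a→b20/s4 VC-HIT; vc=[12,44]
#8 0x2aa→b42/s2 L1-HIT; vc=[12,44]
#9 0x3a9→b58/s2 MISS; vc=[12,44,42]
#10 0x146→b20/s4 L1-HIT; vc=[12,44,42]
#11 0x29f→b41/s1 MISS; vc=[44,42,25]
#12 0x2ca→b44/s4 VC-HIT; vc=[20,42,25]
#13 0x2a8→b42/s2 VC-HIT; vc=[20,58,25]
#14 0x2ab→b42/s2 L1-HIT; vc=[20,58,25]
#15 0x8a→b8/s0 MISS; vc=[20,58,25]

MISSES = 8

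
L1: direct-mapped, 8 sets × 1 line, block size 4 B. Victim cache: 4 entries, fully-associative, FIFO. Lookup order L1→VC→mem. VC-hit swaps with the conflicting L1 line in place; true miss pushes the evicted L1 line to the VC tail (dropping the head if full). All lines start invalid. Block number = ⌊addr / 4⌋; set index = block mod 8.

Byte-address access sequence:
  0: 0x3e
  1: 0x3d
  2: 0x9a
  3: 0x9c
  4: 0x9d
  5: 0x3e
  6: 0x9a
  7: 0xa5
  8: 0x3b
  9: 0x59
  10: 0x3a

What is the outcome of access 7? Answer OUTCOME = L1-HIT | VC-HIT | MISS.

OUTCOME = MISS

0: 0x3e (blk 15, set 7) → MISS  vc=[]
1: 0x3d (blk 15, set 7) → L1-HIT  vc=[]
2: 0x9a (blk 38, set 6) → MISS  vc=[]
3: 0x9c (blk 39, set 7) → MISS  vc=[15]
4: 0x9d (blk 39, set 7) → L1-HIT  vc=[15]
5: 0x3e (blk 15, set 7) → VC-HIT  vc=[39]
6: 0x9a (blk 38, set 6) → L1-HIT  vc=[39]
7: 0xa5 (blk 41, set 1) → MISS  vc=[39]
8: 0x3b (blk 14, set 6) → MISS  vc=[39, 38]
9: 0x59 (blk 22, set 6) → MISS  vc=[39, 38, 14]
10: 0x3a (blk 14, set 6) → VC-HIT  vc=[39, 38, 22]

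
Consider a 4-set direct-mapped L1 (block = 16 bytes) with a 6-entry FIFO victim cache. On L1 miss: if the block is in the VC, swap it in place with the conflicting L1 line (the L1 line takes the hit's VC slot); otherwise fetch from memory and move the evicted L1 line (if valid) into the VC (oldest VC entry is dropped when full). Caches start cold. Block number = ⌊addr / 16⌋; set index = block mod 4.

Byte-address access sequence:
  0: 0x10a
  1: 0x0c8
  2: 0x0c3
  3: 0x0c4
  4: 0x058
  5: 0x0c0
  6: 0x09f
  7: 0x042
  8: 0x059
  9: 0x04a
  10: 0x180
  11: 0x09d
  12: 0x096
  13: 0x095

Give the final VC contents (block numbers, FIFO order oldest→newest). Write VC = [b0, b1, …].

  [0] addr=0x10a blk=16 s=0: MISS | VC []
  [1] addr=0xc8 blk=12 s=0: MISS | VC [16]
  [2] addr=0xc3 blk=12 s=0: L1-HIT | VC [16]
  [3] addr=0xc4 blk=12 s=0: L1-HIT | VC [16]
  [4] addr=0x58 blk=5 s=1: MISS | VC [16]
  [5] addr=0xc0 blk=12 s=0: L1-HIT | VC [16]
  [6] addr=0x9f blk=9 s=1: MISS | VC [16, 5]
  [7] addr=0x42 blk=4 s=0: MISS | VC [16, 5, 12]
  [8] addr=0x59 blk=5 s=1: VC-HIT | VC [16, 9, 12]
  [9] addr=0x4a blk=4 s=0: L1-HIT | VC [16, 9, 12]
  [10] addr=0x180 blk=24 s=0: MISS | VC [16, 9, 12, 4]
  [11] addr=0x9d blk=9 s=1: VC-HIT | VC [16, 5, 12, 4]
  [12] addr=0x96 blk=9 s=1: L1-HIT | VC [16, 5, 12, 4]
  [13] addr=0x95 blk=9 s=1: L1-HIT | VC [16, 5, 12, 4]

VC = [16, 5, 12, 4]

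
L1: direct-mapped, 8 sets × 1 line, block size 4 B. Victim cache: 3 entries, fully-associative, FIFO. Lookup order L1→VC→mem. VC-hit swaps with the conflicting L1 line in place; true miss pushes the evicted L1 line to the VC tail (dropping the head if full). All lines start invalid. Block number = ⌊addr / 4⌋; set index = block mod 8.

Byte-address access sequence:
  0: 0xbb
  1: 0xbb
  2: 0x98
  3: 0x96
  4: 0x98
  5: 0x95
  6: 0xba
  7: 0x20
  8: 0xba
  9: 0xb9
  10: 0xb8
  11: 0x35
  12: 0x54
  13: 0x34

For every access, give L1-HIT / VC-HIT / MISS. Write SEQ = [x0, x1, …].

SEQ = [MISS, L1-HIT, MISS, MISS, L1-HIT, L1-HIT, VC-HIT, MISS, L1-HIT, L1-HIT, L1-HIT, MISS, MISS, VC-HIT]

  [0] addr=0xbb blk=46 s=6: MISS | VC []
  [1] addr=0xbb blk=46 s=6: L1-HIT | VC []
  [2] addr=0x98 blk=38 s=6: MISS | VC [46]
  [3] addr=0x96 blk=37 s=5: MISS | VC [46]
  [4] addr=0x98 blk=38 s=6: L1-HIT | VC [46]
  [5] addr=0x95 blk=37 s=5: L1-HIT | VC [46]
  [6] addr=0xba blk=46 s=6: VC-HIT | VC [38]
  [7] addr=0x20 blk=8 s=0: MISS | VC [38]
  [8] addr=0xba blk=46 s=6: L1-HIT | VC [38]
  [9] addr=0xb9 blk=46 s=6: L1-HIT | VC [38]
  [10] addr=0xb8 blk=46 s=6: L1-HIT | VC [38]
  [11] addr=0x35 blk=13 s=5: MISS | VC [38, 37]
  [12] addr=0x54 blk=21 s=5: MISS | VC [38, 37, 13]
  [13] addr=0x34 blk=13 s=5: VC-HIT | VC [38, 37, 21]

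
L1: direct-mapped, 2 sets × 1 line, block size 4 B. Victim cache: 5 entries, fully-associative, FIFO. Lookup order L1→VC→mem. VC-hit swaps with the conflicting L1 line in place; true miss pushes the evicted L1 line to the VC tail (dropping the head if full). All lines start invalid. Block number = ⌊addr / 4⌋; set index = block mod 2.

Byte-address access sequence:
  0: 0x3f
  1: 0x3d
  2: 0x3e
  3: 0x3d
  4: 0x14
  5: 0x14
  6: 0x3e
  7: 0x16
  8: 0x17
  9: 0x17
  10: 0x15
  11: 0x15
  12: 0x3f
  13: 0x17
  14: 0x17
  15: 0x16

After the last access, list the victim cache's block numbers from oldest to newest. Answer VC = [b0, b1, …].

VC = [15]

#0 0x3f→b15/s1 MISS; vc=[]
#1 0x3d→b15/s1 L1-HIT; vc=[]
#2 0x3e→b15/s1 L1-HIT; vc=[]
#3 0x3d→b15/s1 L1-HIT; vc=[]
#4 0x14→b5/s1 MISS; vc=[15]
#5 0x14→b5/s1 L1-HIT; vc=[15]
#6 0x3e→b15/s1 VC-HIT; vc=[5]
#7 0x16→b5/s1 VC-HIT; vc=[15]
#8 0x17→b5/s1 L1-HIT; vc=[15]
#9 0x17→b5/s1 L1-HIT; vc=[15]
#10 0x15→b5/s1 L1-HIT; vc=[15]
#11 0x15→b5/s1 L1-HIT; vc=[15]
#12 0x3f→b15/s1 VC-HIT; vc=[5]
#13 0x17→b5/s1 VC-HIT; vc=[15]
#14 0x17→b5/s1 L1-HIT; vc=[15]
#15 0x16→b5/s1 L1-HIT; vc=[15]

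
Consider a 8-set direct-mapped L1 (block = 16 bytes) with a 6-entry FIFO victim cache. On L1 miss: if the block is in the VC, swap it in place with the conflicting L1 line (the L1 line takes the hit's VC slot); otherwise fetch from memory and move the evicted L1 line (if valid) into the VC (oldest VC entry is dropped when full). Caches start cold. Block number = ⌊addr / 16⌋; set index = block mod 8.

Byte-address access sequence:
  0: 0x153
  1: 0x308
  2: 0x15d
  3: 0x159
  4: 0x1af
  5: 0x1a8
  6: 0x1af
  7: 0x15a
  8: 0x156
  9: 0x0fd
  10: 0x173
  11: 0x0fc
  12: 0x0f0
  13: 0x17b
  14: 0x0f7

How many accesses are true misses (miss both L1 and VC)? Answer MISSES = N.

MISSES = 5

#0 0x153→b21/s5 MISS; vc=[]
#1 0x308→b48/s0 MISS; vc=[]
#2 0x15d→b21/s5 L1-HIT; vc=[]
#3 0x159→b21/s5 L1-HIT; vc=[]
#4 0x1af→b26/s2 MISS; vc=[]
#5 0x1a8→b26/s2 L1-HIT; vc=[]
#6 0x1af→b26/s2 L1-HIT; vc=[]
#7 0x15a→b21/s5 L1-HIT; vc=[]
#8 0x156→b21/s5 L1-HIT; vc=[]
#9 0xfd→b15/s7 MISS; vc=[]
#10 0x173→b23/s7 MISS; vc=[15]
#11 0xfc→b15/s7 VC-HIT; vc=[23]
#12 0xf0→b15/s7 L1-HIT; vc=[23]
#13 0x17b→b23/s7 VC-HIT; vc=[15]
#14 0xf7→b15/s7 VC-HIT; vc=[23]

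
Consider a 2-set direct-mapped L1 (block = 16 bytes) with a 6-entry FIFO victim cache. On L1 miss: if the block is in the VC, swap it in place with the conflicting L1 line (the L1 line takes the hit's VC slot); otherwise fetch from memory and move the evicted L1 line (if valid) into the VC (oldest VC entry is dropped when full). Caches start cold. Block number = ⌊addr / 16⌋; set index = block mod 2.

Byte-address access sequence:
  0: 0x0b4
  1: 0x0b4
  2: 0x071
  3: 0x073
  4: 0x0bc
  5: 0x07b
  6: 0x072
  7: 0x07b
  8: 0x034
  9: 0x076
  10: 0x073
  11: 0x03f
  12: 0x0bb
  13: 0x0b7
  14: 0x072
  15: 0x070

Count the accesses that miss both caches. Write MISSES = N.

  [0] addr=0xb4 blk=11 s=1: MISS | VC []
  [1] addr=0xb4 blk=11 s=1: L1-HIT | VC []
  [2] addr=0x71 blk=7 s=1: MISS | VC [11]
  [3] addr=0x73 blk=7 s=1: L1-HIT | VC [11]
  [4] addr=0xbc blk=11 s=1: VC-HIT | VC [7]
  [5] addr=0x7b blk=7 s=1: VC-HIT | VC [11]
  [6] addr=0x72 blk=7 s=1: L1-HIT | VC [11]
  [7] addr=0x7b blk=7 s=1: L1-HIT | VC [11]
  [8] addr=0x34 blk=3 s=1: MISS | VC [11, 7]
  [9] addr=0x76 blk=7 s=1: VC-HIT | VC [11, 3]
  [10] addr=0x73 blk=7 s=1: L1-HIT | VC [11, 3]
  [11] addr=0x3f blk=3 s=1: VC-HIT | VC [11, 7]
  [12] addr=0xbb blk=11 s=1: VC-HIT | VC [3, 7]
  [13] addr=0xb7 blk=11 s=1: L1-HIT | VC [3, 7]
  [14] addr=0x72 blk=7 s=1: VC-HIT | VC [3, 11]
  [15] addr=0x70 blk=7 s=1: L1-HIT | VC [3, 11]

MISSES = 3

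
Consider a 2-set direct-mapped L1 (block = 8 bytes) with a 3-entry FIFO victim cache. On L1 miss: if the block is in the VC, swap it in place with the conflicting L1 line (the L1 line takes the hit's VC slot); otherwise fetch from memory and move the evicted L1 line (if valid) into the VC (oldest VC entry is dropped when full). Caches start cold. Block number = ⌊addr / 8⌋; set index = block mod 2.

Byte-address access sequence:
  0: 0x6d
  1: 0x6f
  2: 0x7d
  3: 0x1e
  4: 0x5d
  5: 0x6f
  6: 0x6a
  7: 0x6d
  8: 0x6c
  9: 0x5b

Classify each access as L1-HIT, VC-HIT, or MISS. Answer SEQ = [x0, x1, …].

#0 0x6d→b13/s1 MISS; vc=[]
#1 0x6f→b13/s1 L1-HIT; vc=[]
#2 0x7d→b15/s1 MISS; vc=[13]
#3 0x1e→b3/s1 MISS; vc=[13,15]
#4 0x5d→b11/s1 MISS; vc=[13,15,3]
#5 0x6f→b13/s1 VC-HIT; vc=[11,15,3]
#6 0x6a→b13/s1 L1-HIT; vc=[11,15,3]
#7 0x6d→b13/s1 L1-HIT; vc=[11,15,3]
#8 0x6c→b13/s1 L1-HIT; vc=[11,15,3]
#9 0x5b→b11/s1 VC-HIT; vc=[13,15,3]

SEQ = [MISS, L1-HIT, MISS, MISS, MISS, VC-HIT, L1-HIT, L1-HIT, L1-HIT, VC-HIT]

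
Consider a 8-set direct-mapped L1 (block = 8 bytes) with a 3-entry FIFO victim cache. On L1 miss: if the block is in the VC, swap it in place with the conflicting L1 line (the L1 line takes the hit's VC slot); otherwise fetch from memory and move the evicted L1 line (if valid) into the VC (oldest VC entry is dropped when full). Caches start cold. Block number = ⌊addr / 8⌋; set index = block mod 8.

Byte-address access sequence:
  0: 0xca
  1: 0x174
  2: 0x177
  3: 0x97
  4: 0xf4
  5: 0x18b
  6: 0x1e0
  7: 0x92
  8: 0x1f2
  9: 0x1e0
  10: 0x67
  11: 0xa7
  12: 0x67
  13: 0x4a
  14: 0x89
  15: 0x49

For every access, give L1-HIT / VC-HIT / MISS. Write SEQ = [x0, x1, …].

SEQ = [MISS, MISS, L1-HIT, MISS, MISS, MISS, MISS, L1-HIT, MISS, L1-HIT, MISS, MISS, VC-HIT, MISS, MISS, VC-HIT]

0: 0xca (blk 25, set 1) → MISS  vc=[]
1: 0x174 (blk 46, set 6) → MISS  vc=[]
2: 0x177 (blk 46, set 6) → L1-HIT  vc=[]
3: 0x97 (blk 18, set 2) → MISS  vc=[]
4: 0xf4 (blk 30, set 6) → MISS  vc=[46]
5: 0x18b (blk 49, set 1) → MISS  vc=[46, 25]
6: 0x1e0 (blk 60, set 4) → MISS  vc=[46, 25]
7: 0x92 (blk 18, set 2) → L1-HIT  vc=[46, 25]
8: 0x1f2 (blk 62, set 6) → MISS  vc=[46, 25, 30]
9: 0x1e0 (blk 60, set 4) → L1-HIT  vc=[46, 25, 30]
10: 0x67 (blk 12, set 4) → MISS  vc=[25, 30, 60]
11: 0xa7 (blk 20, set 4) → MISS  vc=[30, 60, 12]
12: 0x67 (blk 12, set 4) → VC-HIT  vc=[30, 60, 20]
13: 0x4a (blk 9, set 1) → MISS  vc=[60, 20, 49]
14: 0x89 (blk 17, set 1) → MISS  vc=[20, 49, 9]
15: 0x49 (blk 9, set 1) → VC-HIT  vc=[20, 49, 17]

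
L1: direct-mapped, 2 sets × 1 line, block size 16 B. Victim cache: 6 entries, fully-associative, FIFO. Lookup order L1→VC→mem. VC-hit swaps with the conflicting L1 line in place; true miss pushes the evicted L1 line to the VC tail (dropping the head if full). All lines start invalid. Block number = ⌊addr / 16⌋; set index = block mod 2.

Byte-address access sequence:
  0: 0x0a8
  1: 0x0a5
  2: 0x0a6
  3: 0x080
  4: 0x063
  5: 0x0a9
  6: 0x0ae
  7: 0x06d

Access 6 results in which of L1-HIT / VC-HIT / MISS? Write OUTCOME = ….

#0 0xa8→b10/s0 MISS; vc=[]
#1 0xa5→b10/s0 L1-HIT; vc=[]
#2 0xa6→b10/s0 L1-HIT; vc=[]
#3 0x80→b8/s0 MISS; vc=[10]
#4 0x63→b6/s0 MISS; vc=[10,8]
#5 0xa9→b10/s0 VC-HIT; vc=[6,8]
#6 0xae→b10/s0 L1-HIT; vc=[6,8]
#7 0x6d→b6/s0 VC-HIT; vc=[10,8]

OUTCOME = L1-HIT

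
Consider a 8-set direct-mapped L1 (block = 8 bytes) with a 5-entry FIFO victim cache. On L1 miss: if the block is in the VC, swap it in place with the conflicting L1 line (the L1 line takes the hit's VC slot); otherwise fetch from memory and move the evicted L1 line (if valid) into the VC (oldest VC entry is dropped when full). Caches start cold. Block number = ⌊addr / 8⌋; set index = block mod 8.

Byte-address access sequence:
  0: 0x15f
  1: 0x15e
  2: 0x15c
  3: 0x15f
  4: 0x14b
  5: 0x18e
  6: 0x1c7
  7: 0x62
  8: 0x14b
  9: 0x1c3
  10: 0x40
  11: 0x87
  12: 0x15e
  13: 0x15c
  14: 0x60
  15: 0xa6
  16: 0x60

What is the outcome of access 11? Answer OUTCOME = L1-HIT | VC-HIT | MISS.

OUTCOME = MISS

0: 0x15f (blk 43, set 3) → MISS  vc=[]
1: 0x15e (blk 43, set 3) → L1-HIT  vc=[]
2: 0x15c (blk 43, set 3) → L1-HIT  vc=[]
3: 0x15f (blk 43, set 3) → L1-HIT  vc=[]
4: 0x14b (blk 41, set 1) → MISS  vc=[]
5: 0x18e (blk 49, set 1) → MISS  vc=[41]
6: 0x1c7 (blk 56, set 0) → MISS  vc=[41]
7: 0x62 (blk 12, set 4) → MISS  vc=[41]
8: 0x14b (blk 41, set 1) → VC-HIT  vc=[49]
9: 0x1c3 (blk 56, set 0) → L1-HIT  vc=[49]
10: 0x40 (blk 8, set 0) → MISS  vc=[49, 56]
11: 0x87 (blk 16, set 0) → MISS  vc=[49, 56, 8]
12: 0x15e (blk 43, set 3) → L1-HIT  vc=[49, 56, 8]
13: 0x15c (blk 43, set 3) → L1-HIT  vc=[49, 56, 8]
14: 0x60 (blk 12, set 4) → L1-HIT  vc=[49, 56, 8]
15: 0xa6 (blk 20, set 4) → MISS  vc=[49, 56, 8, 12]
16: 0x60 (blk 12, set 4) → VC-HIT  vc=[49, 56, 8, 20]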